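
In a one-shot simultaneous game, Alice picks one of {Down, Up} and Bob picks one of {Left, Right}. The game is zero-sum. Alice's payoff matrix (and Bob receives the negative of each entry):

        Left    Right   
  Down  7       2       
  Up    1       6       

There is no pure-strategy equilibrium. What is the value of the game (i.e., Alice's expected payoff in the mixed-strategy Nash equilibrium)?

Set Alice's expected payoff from Down equal to that from Up:
  Alice's payoff to Down: q·7 + (1−q)·2 = 5q + 2
  Alice's payoff to Up: q·1 + (1−q)·6 = -5q + 6
  5q + 2 = -5q + 6  ⇒  10q = 4  ⇒  q = 2/5.
The value is Alice's expected payoff against this mix (using Down): (2/5)·7 + (3/5)·2 = 4.

v = 4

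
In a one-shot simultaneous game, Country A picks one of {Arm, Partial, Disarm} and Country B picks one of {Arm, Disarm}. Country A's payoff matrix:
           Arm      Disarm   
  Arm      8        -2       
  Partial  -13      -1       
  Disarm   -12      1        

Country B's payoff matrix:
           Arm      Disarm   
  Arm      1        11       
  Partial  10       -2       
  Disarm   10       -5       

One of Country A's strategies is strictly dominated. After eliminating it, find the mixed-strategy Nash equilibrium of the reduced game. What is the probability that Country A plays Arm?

Country A's strategy Partial is strictly dominated by Disarm: -12 > -13 and 1 > -1. Eliminate Partial.
In a mixed equilibrium Country B is indifferent between Arm and Disarm; this condition fixes p.
  Country B's payoff to Arm: p·1 + (1−p)·10 = -9p + 10
  Country B's payoff to Disarm: p·11 + (1−p)·(-5) = 16p - 5
  -9p + 10 = 16p - 5  ⇒  -25p = -15  ⇒  p = 3/5.

p = 3/5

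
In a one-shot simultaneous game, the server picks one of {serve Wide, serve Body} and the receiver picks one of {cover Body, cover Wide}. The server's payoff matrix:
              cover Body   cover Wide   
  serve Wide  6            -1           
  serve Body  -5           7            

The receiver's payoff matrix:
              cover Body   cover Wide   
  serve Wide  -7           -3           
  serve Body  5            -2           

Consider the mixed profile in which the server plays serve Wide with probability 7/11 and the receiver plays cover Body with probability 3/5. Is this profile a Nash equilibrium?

Given the receiver's mix q = 3/5, the server's payoff from serve Wide is 16/5 but from serve Body is -1/5. The server strictly prefers serve Wide, so the server would not mix.
So the proposed profile is not a Nash equilibrium.

No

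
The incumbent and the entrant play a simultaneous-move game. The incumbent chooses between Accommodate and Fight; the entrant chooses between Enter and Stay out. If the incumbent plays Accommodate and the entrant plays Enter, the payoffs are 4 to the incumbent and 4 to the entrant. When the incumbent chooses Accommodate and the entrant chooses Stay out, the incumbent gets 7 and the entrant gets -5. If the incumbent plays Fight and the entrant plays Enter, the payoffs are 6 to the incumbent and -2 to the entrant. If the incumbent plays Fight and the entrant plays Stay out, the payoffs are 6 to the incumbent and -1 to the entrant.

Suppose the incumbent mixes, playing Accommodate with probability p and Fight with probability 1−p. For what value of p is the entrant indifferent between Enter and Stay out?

p = 1/10

In a mixed equilibrium the entrant is indifferent between Enter and Stay out; this condition fixes p.
  the entrant's expected payoff from Enter: p·4 + (1−p)·(-2) = 6p - 2
  the entrant's expected payoff from Stay out: p·(-5) + (1−p)·(-1) = -4p - 1
  6p - 2 = -4p - 1  ⇒  10p = 1  ⇒  p = 1/10.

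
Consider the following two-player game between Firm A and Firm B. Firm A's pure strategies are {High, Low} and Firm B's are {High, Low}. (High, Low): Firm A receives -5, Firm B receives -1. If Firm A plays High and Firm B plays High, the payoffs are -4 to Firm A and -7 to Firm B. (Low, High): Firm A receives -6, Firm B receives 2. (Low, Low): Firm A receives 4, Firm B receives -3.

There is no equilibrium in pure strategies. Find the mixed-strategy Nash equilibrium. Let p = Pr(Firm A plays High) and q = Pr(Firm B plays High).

p = 5/11, q = 9/11

Firm A's mix must leave Firm B indifferent between High and Low.
  Firm B's payoff from High: p·(-7) + (1−p)·2 = -9p + 2
  Firm B's payoff from Low: p·(-1) + (1−p)·(-3) = 2p - 3
  -9p + 2 = 2p - 3  ⇒  -11p = -5  ⇒  p = 5/11.
Firm B's mix must leave Firm A indifferent between High and Low.
  Firm A's payoff from High: q·(-4) + (1−q)·(-5) = q - 5
  Firm A's payoff from Low: q·(-6) + (1−q)·4 = -10q + 4
  q - 5 = -10q + 4  ⇒  11q = 9  ⇒  q = 9/11.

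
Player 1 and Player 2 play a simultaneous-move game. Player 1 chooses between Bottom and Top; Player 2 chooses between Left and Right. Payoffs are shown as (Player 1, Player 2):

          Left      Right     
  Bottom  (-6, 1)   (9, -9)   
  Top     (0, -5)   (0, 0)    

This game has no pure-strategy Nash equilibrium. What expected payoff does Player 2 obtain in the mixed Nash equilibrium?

-3

For Player 2 to be willing to mix, Player 2 must be indifferent between Left and Right, which pins down Player 1's mix.
  Player 2's expected payoff from Left: p·1 + (1−p)·(-5) = 6p - 5
  Player 2's expected payoff from Right: p·(-9) + (1−p)·0 = -9p
  6p - 5 = -9p  ⇒  15p = 5  ⇒  p = 1/3.
At equilibrium Player 2 is indifferent across columns, so Player 2's payoff equals the payoff from Left: (1/3)·1 + (2/3)·(-5) = -3.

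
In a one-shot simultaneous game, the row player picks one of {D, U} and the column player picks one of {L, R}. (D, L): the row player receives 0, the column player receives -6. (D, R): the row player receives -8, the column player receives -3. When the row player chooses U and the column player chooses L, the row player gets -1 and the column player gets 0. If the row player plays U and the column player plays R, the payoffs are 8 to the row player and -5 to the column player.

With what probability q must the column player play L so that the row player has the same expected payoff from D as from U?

The row player's indifference between D and U determines the column player's mixing probability q:
  the row player's payoff to D: q·0 + (1−q)·(-8) = 8q - 8
  the row player's payoff to U: q·(-1) + (1−q)·8 = -9q + 8
  8q - 8 = -9q + 8  ⇒  17q = 16  ⇒  q = 16/17.

q = 16/17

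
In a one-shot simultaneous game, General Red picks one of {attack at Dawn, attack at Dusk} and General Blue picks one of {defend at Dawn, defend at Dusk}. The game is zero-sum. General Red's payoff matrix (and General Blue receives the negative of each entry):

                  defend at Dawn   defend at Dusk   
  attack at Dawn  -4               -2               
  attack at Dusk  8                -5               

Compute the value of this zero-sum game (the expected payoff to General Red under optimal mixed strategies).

For General Red to be willing to mix, General Red must be indifferent between attack at Dawn and attack at Dusk, which pins down General Blue's mix.
  General Red's payoff to attack at Dawn: q·(-4) + (1−q)·(-2) = -2q - 2
  General Red's payoff to attack at Dusk: q·8 + (1−q)·(-5) = 13q - 5
  -2q - 2 = 13q - 5  ⇒  -15q = -3  ⇒  q = 1/5.
The value is General Red's expected payoff against this mix (using attack at Dawn): (1/5)·(-4) + (4/5)·(-2) = -12/5.

v = -12/5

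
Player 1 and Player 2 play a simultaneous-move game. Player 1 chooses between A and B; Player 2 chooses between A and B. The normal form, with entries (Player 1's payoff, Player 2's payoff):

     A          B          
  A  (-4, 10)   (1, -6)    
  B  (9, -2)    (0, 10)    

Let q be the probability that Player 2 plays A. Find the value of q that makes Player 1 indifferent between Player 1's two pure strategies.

q = 1/14

Player 2's mix must leave Player 1 indifferent between A and B.
  Player 1's payoff from A: q·(-4) + (1−q)·1 = -5q + 1
  Player 1's payoff from B: q·9 + (1−q)·0 = 9q
  -5q + 1 = 9q  ⇒  -14q = -1  ⇒  q = 1/14.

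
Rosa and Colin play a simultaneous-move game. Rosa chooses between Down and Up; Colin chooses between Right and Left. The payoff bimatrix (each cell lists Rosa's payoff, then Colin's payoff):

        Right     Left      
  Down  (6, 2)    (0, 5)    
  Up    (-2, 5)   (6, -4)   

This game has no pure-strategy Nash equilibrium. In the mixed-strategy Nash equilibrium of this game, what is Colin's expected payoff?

11/4

Colin's indifference between Right and Left determines Rosa's mixing probability p:
  Colin's payoff from Right: p·2 + (1−p)·5 = -3p + 5
  Colin's payoff from Left: p·5 + (1−p)·(-4) = 9p - 4
  -3p + 5 = 9p - 4  ⇒  -12p = -9  ⇒  p = 3/4.
At equilibrium Colin is indifferent across columns, so Colin's payoff equals the payoff from Right: (3/4)·2 + (1/4)·5 = 11/4.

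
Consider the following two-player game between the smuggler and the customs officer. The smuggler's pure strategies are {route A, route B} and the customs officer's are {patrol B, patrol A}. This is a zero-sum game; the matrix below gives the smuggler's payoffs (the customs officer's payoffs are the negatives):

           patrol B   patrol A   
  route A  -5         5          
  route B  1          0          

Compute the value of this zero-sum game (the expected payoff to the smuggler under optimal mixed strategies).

v = 5/11

For the smuggler to be willing to mix, the smuggler must be indifferent between route A and route B, which pins down the customs officer's mix.
  the smuggler's payoff from route A: q·(-5) + (1−q)·5 = -10q + 5
  the smuggler's payoff from route B: q·1 + (1−q)·0 = q
  -10q + 5 = q  ⇒  -11q = -5  ⇒  q = 5/11.
The value is the smuggler's expected payoff against this mix (using route A): (5/11)·(-5) + (6/11)·5 = 5/11.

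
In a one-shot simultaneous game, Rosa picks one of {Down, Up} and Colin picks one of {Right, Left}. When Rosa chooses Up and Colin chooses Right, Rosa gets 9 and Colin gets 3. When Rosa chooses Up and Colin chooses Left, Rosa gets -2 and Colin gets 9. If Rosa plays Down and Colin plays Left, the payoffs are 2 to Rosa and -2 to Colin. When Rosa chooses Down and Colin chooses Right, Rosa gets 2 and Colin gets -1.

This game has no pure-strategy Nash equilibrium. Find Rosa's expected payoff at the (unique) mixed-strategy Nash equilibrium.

2

Rosa's indifference between Down and Up determines Colin's mixing probability q:
  Rosa's expected payoff from Down: q·2 + (1−q)·2 = 2
  Rosa's expected payoff from Up: q·9 + (1−q)·(-2) = 11q - 2
  2 = 11q - 2  ⇒  -11q = -4  ⇒  q = 4/11.
At equilibrium Rosa is indifferent across rows, so Rosa's payoff equals the payoff from Down: (4/11)·2 + (7/11)·2 = 2.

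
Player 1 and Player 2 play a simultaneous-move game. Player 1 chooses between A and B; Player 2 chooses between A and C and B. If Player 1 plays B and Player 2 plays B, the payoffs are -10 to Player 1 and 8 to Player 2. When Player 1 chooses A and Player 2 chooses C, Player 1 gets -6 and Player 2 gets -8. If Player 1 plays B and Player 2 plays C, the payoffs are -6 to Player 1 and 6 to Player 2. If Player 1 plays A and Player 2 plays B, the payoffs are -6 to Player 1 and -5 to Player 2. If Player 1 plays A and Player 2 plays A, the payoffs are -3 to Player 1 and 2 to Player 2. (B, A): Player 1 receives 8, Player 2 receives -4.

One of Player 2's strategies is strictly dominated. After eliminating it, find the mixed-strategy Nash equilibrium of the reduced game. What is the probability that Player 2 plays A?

Player 2's strategy C is strictly dominated by B: -5 > -8 and 8 > 6. Eliminate C.
Set Player 1's expected payoff from A equal to that from B:
  Player 1's payoff to A: q·(-3) + (1−q)·(-6) = 3q - 6
  Player 1's payoff to B: q·8 + (1−q)·(-10) = 18q - 10
  3q - 6 = 18q - 10  ⇒  -15q = -4  ⇒  q = 4/15.

q = 4/15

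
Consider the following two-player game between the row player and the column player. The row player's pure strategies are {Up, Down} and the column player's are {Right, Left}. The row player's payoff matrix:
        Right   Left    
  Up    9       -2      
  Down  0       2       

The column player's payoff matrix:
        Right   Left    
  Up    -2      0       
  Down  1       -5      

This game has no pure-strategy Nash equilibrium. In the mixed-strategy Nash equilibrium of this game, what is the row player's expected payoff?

The column player's mix must leave the row player indifferent between Up and Down.
  the row player's expected payoff from Up: q·9 + (1−q)·(-2) = 11q - 2
  the row player's expected payoff from Down: q·0 + (1−q)·2 = -2q + 2
  11q - 2 = -2q + 2  ⇒  13q = 4  ⇒  q = 4/13.
At equilibrium the row player is indifferent across rows, so the row player's payoff equals the payoff from Up: (4/13)·9 + (9/13)·(-2) = 18/13.

18/13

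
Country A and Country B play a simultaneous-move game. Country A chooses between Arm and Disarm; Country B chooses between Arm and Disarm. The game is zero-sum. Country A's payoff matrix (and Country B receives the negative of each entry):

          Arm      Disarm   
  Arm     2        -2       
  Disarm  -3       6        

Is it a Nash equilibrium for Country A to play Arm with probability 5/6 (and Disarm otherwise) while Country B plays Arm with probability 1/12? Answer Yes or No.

No

Given Country A's mix p = 5/6, Country B's payoff from Arm is -7/6 but from Disarm is 2/3. Country B strictly prefers Disarm, so Country B would not mix.
So the proposed profile is not a Nash equilibrium.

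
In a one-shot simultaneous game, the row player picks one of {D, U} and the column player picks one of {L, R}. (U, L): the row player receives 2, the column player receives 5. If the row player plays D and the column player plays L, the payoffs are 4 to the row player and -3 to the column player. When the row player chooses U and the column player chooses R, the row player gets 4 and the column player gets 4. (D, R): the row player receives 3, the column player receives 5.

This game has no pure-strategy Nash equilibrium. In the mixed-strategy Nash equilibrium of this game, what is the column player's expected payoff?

For the column player to be willing to mix, the column player must be indifferent between L and R, which pins down the row player's mix.
  the column player's payoff to L: p·(-3) + (1−p)·5 = -8p + 5
  the column player's payoff to R: p·5 + (1−p)·4 = p + 4
  -8p + 5 = p + 4  ⇒  -9p = -1  ⇒  p = 1/9.
At equilibrium the column player is indifferent across columns, so the column player's payoff equals the payoff from L: (1/9)·(-3) + (8/9)·5 = 37/9.

37/9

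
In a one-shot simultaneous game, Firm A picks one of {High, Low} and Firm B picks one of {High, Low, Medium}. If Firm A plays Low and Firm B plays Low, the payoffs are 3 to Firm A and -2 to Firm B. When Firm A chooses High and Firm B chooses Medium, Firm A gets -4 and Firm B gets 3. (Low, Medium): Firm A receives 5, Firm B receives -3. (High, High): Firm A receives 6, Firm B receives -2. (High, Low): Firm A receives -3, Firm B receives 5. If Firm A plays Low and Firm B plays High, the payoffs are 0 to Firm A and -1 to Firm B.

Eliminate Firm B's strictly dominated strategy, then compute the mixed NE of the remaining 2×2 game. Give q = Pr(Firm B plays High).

Firm B's strategy Medium is strictly dominated by Low: 5 > 3 and -2 > -3. Eliminate Medium.
Set Firm A's expected payoff from High equal to that from Low:
  Firm A's payoff to High: q·6 + (1−q)·(-3) = 9q - 3
  Firm A's payoff to Low: q·0 + (1−q)·3 = -3q + 3
  9q - 3 = -3q + 3  ⇒  12q = 6  ⇒  q = 1/2.

q = 1/2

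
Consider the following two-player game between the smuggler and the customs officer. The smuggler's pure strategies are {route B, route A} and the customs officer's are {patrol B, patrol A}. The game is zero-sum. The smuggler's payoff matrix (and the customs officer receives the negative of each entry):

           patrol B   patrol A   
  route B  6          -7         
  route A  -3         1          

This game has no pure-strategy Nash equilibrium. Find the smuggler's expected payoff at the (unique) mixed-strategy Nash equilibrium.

-15/17

In a mixed equilibrium the smuggler is indifferent between route B and route A; this condition fixes q.
  the smuggler's payoff from route B: q·6 + (1−q)·(-7) = 13q - 7
  the smuggler's payoff from route A: q·(-3) + (1−q)·1 = -4q + 1
  13q - 7 = -4q + 1  ⇒  17q = 8  ⇒  q = 8/17.
At equilibrium the smuggler is indifferent across rows, so the smuggler's payoff equals the payoff from route B: (8/17)·6 + (9/17)·(-7) = -15/17.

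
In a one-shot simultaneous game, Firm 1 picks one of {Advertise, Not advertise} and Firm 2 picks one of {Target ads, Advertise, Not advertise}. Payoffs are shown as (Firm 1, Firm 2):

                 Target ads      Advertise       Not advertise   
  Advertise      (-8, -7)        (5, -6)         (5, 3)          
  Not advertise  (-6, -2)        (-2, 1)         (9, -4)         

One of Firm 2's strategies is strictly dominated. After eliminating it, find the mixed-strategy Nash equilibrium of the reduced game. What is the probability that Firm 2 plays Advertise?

q = 4/11

Firm 2's strategy Target ads is strictly dominated by Advertise: -6 > -7 and 1 > -2. Eliminate Target ads.
Firm 1's indifference between Advertise and Not advertise determines Firm 2's mixing probability q:
  Firm 1's payoff from Advertise: q·5 + (1−q)·5 = 5
  Firm 1's payoff from Not advertise: q·(-2) + (1−q)·9 = -11q + 9
  5 = -11q + 9  ⇒  11q = 4  ⇒  q = 4/11.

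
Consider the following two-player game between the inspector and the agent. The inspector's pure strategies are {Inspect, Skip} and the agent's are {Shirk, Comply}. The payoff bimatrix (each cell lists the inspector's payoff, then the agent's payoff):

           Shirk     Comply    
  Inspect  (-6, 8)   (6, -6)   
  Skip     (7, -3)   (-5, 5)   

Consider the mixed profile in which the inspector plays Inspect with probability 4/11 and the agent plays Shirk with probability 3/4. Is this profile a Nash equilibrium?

Given the agent's mix q = 3/4, the inspector's payoff from Inspect is -3 but from Skip is 4. The inspector strictly prefers Skip, so the inspector would not mix.
So the proposed profile is not a Nash equilibrium.

No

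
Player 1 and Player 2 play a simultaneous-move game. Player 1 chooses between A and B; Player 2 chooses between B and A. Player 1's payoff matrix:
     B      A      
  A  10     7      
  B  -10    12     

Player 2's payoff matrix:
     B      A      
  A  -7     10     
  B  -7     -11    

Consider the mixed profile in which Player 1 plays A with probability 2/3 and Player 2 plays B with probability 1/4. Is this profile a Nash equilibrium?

No

Given Player 1's mix p = 2/3, Player 2's payoff from B is -7 but from A is 3. Player 2 strictly prefers A, so Player 2 would not mix.
So the proposed profile is not a Nash equilibrium.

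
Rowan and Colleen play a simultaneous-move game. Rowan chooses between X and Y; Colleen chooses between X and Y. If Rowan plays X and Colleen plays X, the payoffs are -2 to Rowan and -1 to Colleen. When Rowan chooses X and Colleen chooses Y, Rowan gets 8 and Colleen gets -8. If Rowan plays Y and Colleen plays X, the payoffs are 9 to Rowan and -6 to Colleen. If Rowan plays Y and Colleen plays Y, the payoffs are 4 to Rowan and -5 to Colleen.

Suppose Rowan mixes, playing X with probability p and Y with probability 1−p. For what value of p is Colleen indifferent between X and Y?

p = 1/8

Set Colleen's expected payoff from X equal to that from Y:
  Colleen's expected payoff from X: p·(-1) + (1−p)·(-6) = 5p - 6
  Colleen's expected payoff from Y: p·(-8) + (1−p)·(-5) = -3p - 5
  5p - 6 = -3p - 5  ⇒  8p = 1  ⇒  p = 1/8.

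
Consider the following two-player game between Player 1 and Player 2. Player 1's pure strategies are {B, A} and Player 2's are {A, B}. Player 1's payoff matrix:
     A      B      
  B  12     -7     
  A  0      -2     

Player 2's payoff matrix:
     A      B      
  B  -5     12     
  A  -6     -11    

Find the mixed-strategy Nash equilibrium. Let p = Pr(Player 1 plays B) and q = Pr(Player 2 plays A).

For Player 2 to be willing to mix, Player 2 must be indifferent between A and B, which pins down Player 1's mix.
  Player 2's payoff from A: p·(-5) + (1−p)·(-6) = p - 6
  Player 2's payoff from B: p·12 + (1−p)·(-11) = 23p - 11
  p - 6 = 23p - 11  ⇒  -22p = -5  ⇒  p = 5/22.
Player 2's mix must leave Player 1 indifferent between B and A.
  Player 1's payoff to B: q·12 + (1−q)·(-7) = 19q - 7
  Player 1's payoff to A: q·0 + (1−q)·(-2) = 2q - 2
  19q - 7 = 2q - 2  ⇒  17q = 5  ⇒  q = 5/17.

p = 5/22, q = 5/17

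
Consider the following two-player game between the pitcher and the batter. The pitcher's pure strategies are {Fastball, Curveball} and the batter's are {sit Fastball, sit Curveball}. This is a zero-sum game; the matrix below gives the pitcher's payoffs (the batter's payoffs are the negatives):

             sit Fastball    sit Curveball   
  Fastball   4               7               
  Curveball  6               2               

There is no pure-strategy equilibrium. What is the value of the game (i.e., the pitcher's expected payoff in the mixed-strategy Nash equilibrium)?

In a mixed equilibrium the pitcher is indifferent between Fastball and Curveball; this condition fixes q.
  the pitcher's payoff to Fastball: q·4 + (1−q)·7 = -3q + 7
  the pitcher's payoff to Curveball: q·6 + (1−q)·2 = 4q + 2
  -3q + 7 = 4q + 2  ⇒  -7q = -5  ⇒  q = 5/7.
The value is the pitcher's expected payoff against this mix (using Fastball): (5/7)·4 + (2/7)·7 = 34/7.

v = 34/7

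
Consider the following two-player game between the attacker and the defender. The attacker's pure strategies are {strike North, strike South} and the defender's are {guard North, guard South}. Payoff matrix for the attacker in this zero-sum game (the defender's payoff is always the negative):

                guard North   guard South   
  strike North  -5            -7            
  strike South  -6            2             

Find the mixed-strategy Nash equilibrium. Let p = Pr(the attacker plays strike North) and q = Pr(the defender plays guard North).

Set the defender's expected payoff from guard North equal to that from guard South:
  the defender's payoff to guard North: p·5 + (1−p)·6 = -p + 6
  the defender's payoff to guard South: p·7 + (1−p)·(-2) = 9p - 2
  -p + 6 = 9p - 2  ⇒  -10p = -8  ⇒  p = 4/5.
In a mixed equilibrium the attacker is indifferent between strike North and strike South; this condition fixes q.
  the attacker's payoff from strike North: q·(-5) + (1−q)·(-7) = 2q - 7
  the attacker's payoff from strike South: q·(-6) + (1−q)·2 = -8q + 2
  2q - 7 = -8q + 2  ⇒  10q = 9  ⇒  q = 9/10.

p = 4/5, q = 9/10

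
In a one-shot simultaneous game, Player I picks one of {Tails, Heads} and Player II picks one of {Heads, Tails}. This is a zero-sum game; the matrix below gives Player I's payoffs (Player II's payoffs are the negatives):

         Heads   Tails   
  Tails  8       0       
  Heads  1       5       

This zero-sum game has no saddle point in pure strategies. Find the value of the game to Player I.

v = 10/3

Set Player I's expected payoff from Tails equal to that from Heads:
  Player I's expected payoff from Tails: q·8 + (1−q)·0 = 8q
  Player I's expected payoff from Heads: q·1 + (1−q)·5 = -4q + 5
  8q = -4q + 5  ⇒  12q = 5  ⇒  q = 5/12.
The value is Player I's expected payoff against this mix (using Tails): (5/12)·8 + (7/12)·0 = 10/3.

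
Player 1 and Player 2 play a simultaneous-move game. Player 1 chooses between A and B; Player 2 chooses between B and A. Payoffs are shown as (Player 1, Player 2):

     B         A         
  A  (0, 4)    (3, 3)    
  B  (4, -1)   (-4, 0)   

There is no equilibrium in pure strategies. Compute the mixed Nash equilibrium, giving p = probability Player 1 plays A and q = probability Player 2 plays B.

p = 1/2, q = 7/11

Player 1's mix must leave Player 2 indifferent between B and A.
  Player 2's payoff from B: p·4 + (1−p)·(-1) = 5p - 1
  Player 2's payoff from A: p·3 + (1−p)·0 = 3p
  5p - 1 = 3p  ⇒  2p = 1  ⇒  p = 1/2.
For Player 1 to be willing to mix, Player 1 must be indifferent between A and B, which pins down Player 2's mix.
  Player 1's payoff from A: q·0 + (1−q)·3 = -3q + 3
  Player 1's payoff from B: q·4 + (1−q)·(-4) = 8q - 4
  -3q + 3 = 8q - 4  ⇒  -11q = -7  ⇒  q = 7/11.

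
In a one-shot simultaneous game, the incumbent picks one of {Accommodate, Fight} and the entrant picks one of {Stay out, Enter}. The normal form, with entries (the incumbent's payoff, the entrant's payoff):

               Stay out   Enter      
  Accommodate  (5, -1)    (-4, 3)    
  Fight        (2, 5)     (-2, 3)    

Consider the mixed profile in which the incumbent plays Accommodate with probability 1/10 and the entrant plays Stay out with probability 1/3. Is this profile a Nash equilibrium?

Given the incumbent's mix p = 1/10, the entrant's payoff from Stay out is 22/5 but from Enter is 3. The entrant strictly prefers Stay out, so the entrant would not mix.
So the proposed profile is not a Nash equilibrium.

No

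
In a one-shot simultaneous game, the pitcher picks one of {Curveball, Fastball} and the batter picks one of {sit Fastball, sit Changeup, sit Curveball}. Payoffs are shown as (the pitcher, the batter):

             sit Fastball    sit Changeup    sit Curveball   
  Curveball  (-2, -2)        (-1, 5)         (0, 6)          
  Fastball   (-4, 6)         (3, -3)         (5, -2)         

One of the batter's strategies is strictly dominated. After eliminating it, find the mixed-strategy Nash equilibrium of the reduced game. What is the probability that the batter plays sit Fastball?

The batter's strategy sit Changeup is strictly dominated by sit Curveball: 6 > 5 and -2 > -3. Eliminate sit Changeup.
The batter's mix must leave the pitcher indifferent between Curveball and Fastball.
  the pitcher's expected payoff from Curveball: q·(-2) + (1−q)·0 = -2q
  the pitcher's expected payoff from Fastball: q·(-4) + (1−q)·5 = -9q + 5
  -2q = -9q + 5  ⇒  7q = 5  ⇒  q = 5/7.

q = 5/7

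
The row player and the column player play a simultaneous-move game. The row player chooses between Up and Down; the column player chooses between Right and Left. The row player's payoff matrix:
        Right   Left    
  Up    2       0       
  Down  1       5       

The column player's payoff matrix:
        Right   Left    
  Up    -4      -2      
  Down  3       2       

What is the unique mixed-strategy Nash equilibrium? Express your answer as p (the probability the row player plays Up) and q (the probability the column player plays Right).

In a mixed equilibrium the column player is indifferent between Right and Left; this condition fixes p.
  the column player's payoff from Right: p·(-4) + (1−p)·3 = -7p + 3
  the column player's payoff from Left: p·(-2) + (1−p)·2 = -4p + 2
  -7p + 3 = -4p + 2  ⇒  -3p = -1  ⇒  p = 1/3.
Set the row player's expected payoff from Up equal to that from Down:
  the row player's payoff from Up: q·2 + (1−q)·0 = 2q
  the row player's payoff from Down: q·1 + (1−q)·5 = -4q + 5
  2q = -4q + 5  ⇒  6q = 5  ⇒  q = 5/6.

p = 1/3, q = 5/6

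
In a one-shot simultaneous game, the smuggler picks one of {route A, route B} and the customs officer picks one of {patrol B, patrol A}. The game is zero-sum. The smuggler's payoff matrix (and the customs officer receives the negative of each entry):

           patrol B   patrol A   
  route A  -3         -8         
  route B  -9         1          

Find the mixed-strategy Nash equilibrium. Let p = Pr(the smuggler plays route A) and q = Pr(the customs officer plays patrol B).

The customs officer's indifference between patrol B and patrol A determines the smuggler's mixing probability p:
  the customs officer's expected payoff from patrol B: p·3 + (1−p)·9 = -6p + 9
  the customs officer's expected payoff from patrol A: p·8 + (1−p)·(-1) = 9p - 1
  -6p + 9 = 9p - 1  ⇒  -15p = -10  ⇒  p = 2/3.
The customs officer's mix must leave the smuggler indifferent between route A and route B.
  the smuggler's payoff to route A: q·(-3) + (1−q)·(-8) = 5q - 8
  the smuggler's payoff to route B: q·(-9) + (1−q)·1 = -10q + 1
  5q - 8 = -10q + 1  ⇒  15q = 9  ⇒  q = 3/5.

p = 2/3, q = 3/5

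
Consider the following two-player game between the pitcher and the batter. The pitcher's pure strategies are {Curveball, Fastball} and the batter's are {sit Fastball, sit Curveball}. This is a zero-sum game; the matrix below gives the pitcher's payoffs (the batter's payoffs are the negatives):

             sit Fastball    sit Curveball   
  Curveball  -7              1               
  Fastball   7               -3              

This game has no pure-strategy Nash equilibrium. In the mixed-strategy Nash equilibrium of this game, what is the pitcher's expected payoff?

In a mixed equilibrium the pitcher is indifferent between Curveball and Fastball; this condition fixes q.
  the pitcher's payoff to Curveball: q·(-7) + (1−q)·1 = -8q + 1
  the pitcher's payoff to Fastball: q·7 + (1−q)·(-3) = 10q - 3
  -8q + 1 = 10q - 3  ⇒  -18q = -4  ⇒  q = 2/9.
At equilibrium the pitcher is indifferent across rows, so the pitcher's payoff equals the payoff from Curveball: (2/9)·(-7) + (7/9)·1 = -7/9.

-7/9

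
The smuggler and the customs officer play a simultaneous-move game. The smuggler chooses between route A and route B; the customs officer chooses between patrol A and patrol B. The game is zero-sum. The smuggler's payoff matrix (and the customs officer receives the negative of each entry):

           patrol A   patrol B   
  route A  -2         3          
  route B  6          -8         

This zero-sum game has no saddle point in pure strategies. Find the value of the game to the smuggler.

v = 2/19

For the smuggler to be willing to mix, the smuggler must be indifferent between route A and route B, which pins down the customs officer's mix.
  the smuggler's expected payoff from route A: q·(-2) + (1−q)·3 = -5q + 3
  the smuggler's expected payoff from route B: q·6 + (1−q)·(-8) = 14q - 8
  -5q + 3 = 14q - 8  ⇒  -19q = -11  ⇒  q = 11/19.
The value is the smuggler's expected payoff against this mix (using route A): (11/19)·(-2) + (8/19)·3 = 2/19.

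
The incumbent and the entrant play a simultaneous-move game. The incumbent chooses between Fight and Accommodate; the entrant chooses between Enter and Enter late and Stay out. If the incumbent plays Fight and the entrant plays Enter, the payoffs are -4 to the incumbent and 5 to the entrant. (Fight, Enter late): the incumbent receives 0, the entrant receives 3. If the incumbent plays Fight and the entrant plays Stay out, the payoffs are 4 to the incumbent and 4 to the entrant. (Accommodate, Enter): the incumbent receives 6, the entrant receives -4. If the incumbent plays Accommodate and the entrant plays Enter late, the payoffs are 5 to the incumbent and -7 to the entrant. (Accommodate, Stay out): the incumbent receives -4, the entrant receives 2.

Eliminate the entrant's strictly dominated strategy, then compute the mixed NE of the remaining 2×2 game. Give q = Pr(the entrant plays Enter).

q = 4/9

The entrant's strategy Enter late is strictly dominated by Enter: 5 > 3 and -4 > -7. Eliminate Enter late.
For the incumbent to be willing to mix, the incumbent must be indifferent between Fight and Accommodate, which pins down the entrant's mix.
  the incumbent's payoff to Fight: q·(-4) + (1−q)·4 = -8q + 4
  the incumbent's payoff to Accommodate: q·6 + (1−q)·(-4) = 10q - 4
  -8q + 4 = 10q - 4  ⇒  -18q = -8  ⇒  q = 4/9.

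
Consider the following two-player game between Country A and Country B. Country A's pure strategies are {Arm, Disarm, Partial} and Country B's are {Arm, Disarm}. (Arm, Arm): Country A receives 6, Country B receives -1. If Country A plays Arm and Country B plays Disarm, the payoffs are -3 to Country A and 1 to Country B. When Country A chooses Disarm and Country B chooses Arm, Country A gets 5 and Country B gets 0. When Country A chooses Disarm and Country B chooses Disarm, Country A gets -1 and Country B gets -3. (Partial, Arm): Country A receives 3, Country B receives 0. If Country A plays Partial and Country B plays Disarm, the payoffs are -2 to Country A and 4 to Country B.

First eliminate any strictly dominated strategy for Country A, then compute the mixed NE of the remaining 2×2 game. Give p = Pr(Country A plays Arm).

Country A's strategy Partial is strictly dominated by Disarm: 5 > 3 and -1 > -2. Eliminate Partial.
Country B's indifference between Arm and Disarm determines Country A's mixing probability p:
  Country B's payoff from Arm: p·(-1) + (1−p)·0 = -p
  Country B's payoff from Disarm: p·1 + (1−p)·(-3) = 4p - 3
  -p = 4p - 3  ⇒  -5p = -3  ⇒  p = 3/5.

p = 3/5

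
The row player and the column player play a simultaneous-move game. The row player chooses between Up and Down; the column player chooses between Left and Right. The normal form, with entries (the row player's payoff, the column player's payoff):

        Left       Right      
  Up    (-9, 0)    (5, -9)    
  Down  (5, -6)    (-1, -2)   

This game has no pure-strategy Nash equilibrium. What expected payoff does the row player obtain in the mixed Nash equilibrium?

The column player's mix must leave the row player indifferent between Up and Down.
  the row player's payoff to Up: q·(-9) + (1−q)·5 = -14q + 5
  the row player's payoff to Down: q·5 + (1−q)·(-1) = 6q - 1
  -14q + 5 = 6q - 1  ⇒  -20q = -6  ⇒  q = 3/10.
At equilibrium the row player is indifferent across rows, so the row player's payoff equals the payoff from Up: (3/10)·(-9) + (7/10)·5 = 4/5.

4/5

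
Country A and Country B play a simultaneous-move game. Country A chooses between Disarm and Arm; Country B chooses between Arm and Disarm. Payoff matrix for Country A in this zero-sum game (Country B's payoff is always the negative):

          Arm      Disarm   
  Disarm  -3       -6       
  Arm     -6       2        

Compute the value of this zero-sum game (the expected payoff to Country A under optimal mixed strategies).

v = -42/11

In a mixed equilibrium Country A is indifferent between Disarm and Arm; this condition fixes q.
  Country A's payoff to Disarm: q·(-3) + (1−q)·(-6) = 3q - 6
  Country A's payoff to Arm: q·(-6) + (1−q)·2 = -8q + 2
  3q - 6 = -8q + 2  ⇒  11q = 8  ⇒  q = 8/11.
The value is Country A's expected payoff against this mix (using Disarm): (8/11)·(-3) + (3/11)·(-6) = -42/11.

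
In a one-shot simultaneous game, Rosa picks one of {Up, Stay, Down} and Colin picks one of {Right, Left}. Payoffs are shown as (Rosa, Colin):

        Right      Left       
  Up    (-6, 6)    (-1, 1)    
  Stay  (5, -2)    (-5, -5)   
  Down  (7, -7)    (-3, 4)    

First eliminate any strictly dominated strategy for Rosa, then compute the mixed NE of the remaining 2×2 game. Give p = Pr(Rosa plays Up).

p = 11/16

Rosa's strategy Stay is strictly dominated by Down: 7 > 5 and -3 > -5. Eliminate Stay.
For Colin to be willing to mix, Colin must be indifferent between Right and Left, which pins down Rosa's mix.
  Colin's payoff to Right: p·6 + (1−p)·(-7) = 13p - 7
  Colin's payoff to Left: p·1 + (1−p)·4 = -3p + 4
  13p - 7 = -3p + 4  ⇒  16p = 11  ⇒  p = 11/16.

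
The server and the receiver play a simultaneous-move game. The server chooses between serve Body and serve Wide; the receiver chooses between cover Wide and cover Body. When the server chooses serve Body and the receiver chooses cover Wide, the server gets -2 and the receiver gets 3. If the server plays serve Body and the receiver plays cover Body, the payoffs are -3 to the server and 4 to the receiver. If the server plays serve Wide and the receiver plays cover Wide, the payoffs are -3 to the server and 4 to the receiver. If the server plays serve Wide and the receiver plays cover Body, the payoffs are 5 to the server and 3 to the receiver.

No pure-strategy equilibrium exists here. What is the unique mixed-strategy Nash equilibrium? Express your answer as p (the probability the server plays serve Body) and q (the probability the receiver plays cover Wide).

p = 1/2, q = 8/9

The receiver's indifference between cover Wide and cover Body determines the server's mixing probability p:
  the receiver's payoff to cover Wide: p·3 + (1−p)·4 = -p + 4
  the receiver's payoff to cover Body: p·4 + (1−p)·3 = p + 3
  -p + 4 = p + 3  ⇒  -2p = -1  ⇒  p = 1/2.
The receiver's mix must leave the server indifferent between serve Body and serve Wide.
  the server's payoff from serve Body: q·(-2) + (1−q)·(-3) = q - 3
  the server's payoff from serve Wide: q·(-3) + (1−q)·5 = -8q + 5
  q - 3 = -8q + 5  ⇒  9q = 8  ⇒  q = 8/9.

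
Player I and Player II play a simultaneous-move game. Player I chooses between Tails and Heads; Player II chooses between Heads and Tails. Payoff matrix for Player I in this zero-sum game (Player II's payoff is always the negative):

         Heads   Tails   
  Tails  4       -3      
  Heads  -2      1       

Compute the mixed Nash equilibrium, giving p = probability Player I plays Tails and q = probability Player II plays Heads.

p = 3/10, q = 2/5

Player II's indifference between Heads and Tails determines Player I's mixing probability p:
  Player II's payoff to Heads: p·(-4) + (1−p)·2 = -6p + 2
  Player II's payoff to Tails: p·3 + (1−p)·(-1) = 4p - 1
  -6p + 2 = 4p - 1  ⇒  -10p = -3  ⇒  p = 3/10.
Set Player I's expected payoff from Tails equal to that from Heads:
  Player I's expected payoff from Tails: q·4 + (1−q)·(-3) = 7q - 3
  Player I's expected payoff from Heads: q·(-2) + (1−q)·1 = -3q + 1
  7q - 3 = -3q + 1  ⇒  10q = 4  ⇒  q = 2/5.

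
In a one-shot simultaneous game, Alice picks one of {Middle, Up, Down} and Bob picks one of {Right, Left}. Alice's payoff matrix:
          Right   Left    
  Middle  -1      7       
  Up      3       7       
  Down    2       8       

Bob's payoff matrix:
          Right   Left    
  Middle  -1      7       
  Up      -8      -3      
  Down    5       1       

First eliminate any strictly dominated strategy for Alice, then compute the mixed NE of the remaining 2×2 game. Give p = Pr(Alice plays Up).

p = 4/9

Alice's strategy Middle is strictly dominated by Down: 2 > -1 and 8 > 7. Eliminate Middle.
Bob's indifference between Right and Left determines Alice's mixing probability p:
  Bob's expected payoff from Right: p·(-8) + (1−p)·5 = -13p + 5
  Bob's expected payoff from Left: p·(-3) + (1−p)·1 = -4p + 1
  -13p + 5 = -4p + 1  ⇒  -9p = -4  ⇒  p = 4/9.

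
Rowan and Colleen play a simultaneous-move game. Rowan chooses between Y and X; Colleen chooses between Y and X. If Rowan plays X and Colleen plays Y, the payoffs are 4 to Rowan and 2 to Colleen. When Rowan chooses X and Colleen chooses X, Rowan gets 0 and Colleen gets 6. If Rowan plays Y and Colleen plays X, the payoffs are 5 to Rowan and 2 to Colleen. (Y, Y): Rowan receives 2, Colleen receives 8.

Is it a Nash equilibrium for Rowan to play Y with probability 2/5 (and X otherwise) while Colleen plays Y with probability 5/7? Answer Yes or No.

Check Colleen's indifference given Rowan's mix p = 2/5:
  payoff from Y = 22/5; payoff from X = 22/5 — equal.
Check Rowan's indifference given Colleen's mix q = 5/7:
  payoff from Y = 20/7; payoff from X = 20/7 — equal.
Both players are indifferent, so neither can profitably deviate.

Yes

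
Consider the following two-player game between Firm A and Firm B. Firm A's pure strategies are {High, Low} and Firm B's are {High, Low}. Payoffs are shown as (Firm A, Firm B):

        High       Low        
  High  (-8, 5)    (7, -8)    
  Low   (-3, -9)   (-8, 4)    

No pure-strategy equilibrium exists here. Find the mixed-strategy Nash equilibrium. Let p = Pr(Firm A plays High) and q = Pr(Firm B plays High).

p = 1/2, q = 3/4

Set Firm B's expected payoff from High equal to that from Low:
  Firm B's payoff to High: p·5 + (1−p)·(-9) = 14p - 9
  Firm B's payoff to Low: p·(-8) + (1−p)·4 = -12p + 4
  14p - 9 = -12p + 4  ⇒  26p = 13  ⇒  p = 1/2.
In a mixed equilibrium Firm A is indifferent between High and Low; this condition fixes q.
  Firm A's payoff from High: q·(-8) + (1−q)·7 = -15q + 7
  Firm A's payoff from Low: q·(-3) + (1−q)·(-8) = 5q - 8
  -15q + 7 = 5q - 8  ⇒  -20q = -15  ⇒  q = 3/4.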